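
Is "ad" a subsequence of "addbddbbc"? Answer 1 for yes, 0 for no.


Check if "ad" is a subsequence of "addbddbbc"
Greedy scan:
  Position 0 ('a'): matches sub[0] = 'a'
  Position 1 ('d'): matches sub[1] = 'd'
  Position 2 ('d'): no match needed
  Position 3 ('b'): no match needed
  Position 4 ('d'): no match needed
  Position 5 ('d'): no match needed
  Position 6 ('b'): no match needed
  Position 7 ('b'): no match needed
  Position 8 ('c'): no match needed
All 2 characters matched => is a subsequence

1


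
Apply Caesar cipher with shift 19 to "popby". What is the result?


Caesar cipher: shift "popby" by 19
  'p' (pos 15) + 19 = pos 8 = 'i'
  'o' (pos 14) + 19 = pos 7 = 'h'
  'p' (pos 15) + 19 = pos 8 = 'i'
  'b' (pos 1) + 19 = pos 20 = 'u'
  'y' (pos 24) + 19 = pos 17 = 'r'
Result: ihiur

ihiur


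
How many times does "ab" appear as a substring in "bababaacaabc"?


Searching for "ab" in "bababaacaabc"
Scanning each position:
  Position 0: "ba" => no
  Position 1: "ab" => MATCH
  Position 2: "ba" => no
  Position 3: "ab" => MATCH
  Position 4: "ba" => no
  Position 5: "aa" => no
  Position 6: "ac" => no
  Position 7: "ca" => no
  Position 8: "aa" => no
  Position 9: "ab" => MATCH
  Position 10: "bc" => no
Total occurrences: 3

3


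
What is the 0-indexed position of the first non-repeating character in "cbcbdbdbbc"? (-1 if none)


Input: cbcbdbdbbc
Character frequencies:
  'b': 5
  'c': 3
  'd': 2
Scanning left to right for freq == 1:
  Position 0 ('c'): freq=3, skip
  Position 1 ('b'): freq=5, skip
  Position 2 ('c'): freq=3, skip
  Position 3 ('b'): freq=5, skip
  Position 4 ('d'): freq=2, skip
  Position 5 ('b'): freq=5, skip
  Position 6 ('d'): freq=2, skip
  Position 7 ('b'): freq=5, skip
  Position 8 ('b'): freq=5, skip
  Position 9 ('c'): freq=3, skip
  No unique character found => answer = -1

-1


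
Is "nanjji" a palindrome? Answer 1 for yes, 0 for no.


Input: nanjji
Reversed: ijjnan
  Compare pos 0 ('n') with pos 5 ('i'): MISMATCH
  Compare pos 1 ('a') with pos 4 ('j'): MISMATCH
  Compare pos 2 ('n') with pos 3 ('j'): MISMATCH
Result: not a palindrome

0


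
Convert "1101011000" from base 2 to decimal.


Input: "1101011000" in base 2
Positional expansion:
  Digit '1' (value 1) x 2^9 = 512
  Digit '1' (value 1) x 2^8 = 256
  Digit '0' (value 0) x 2^7 = 0
  Digit '1' (value 1) x 2^6 = 64
  Digit '0' (value 0) x 2^5 = 0
  Digit '1' (value 1) x 2^4 = 16
  Digit '1' (value 1) x 2^3 = 8
  Digit '0' (value 0) x 2^2 = 0
  Digit '0' (value 0) x 2^1 = 0
  Digit '0' (value 0) x 2^0 = 0
Sum = 856

856


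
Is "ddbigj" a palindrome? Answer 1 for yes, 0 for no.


Input: ddbigj
Reversed: jgibdd
  Compare pos 0 ('d') with pos 5 ('j'): MISMATCH
  Compare pos 1 ('d') with pos 4 ('g'): MISMATCH
  Compare pos 2 ('b') with pos 3 ('i'): MISMATCH
Result: not a palindrome

0


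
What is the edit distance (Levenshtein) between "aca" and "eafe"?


Computing edit distance: "aca" -> "eafe"
DP table:
           e    a    f    e
      0    1    2    3    4
  a   1    1    1    2    3
  c   2    2    2    2    3
  a   3    3    2    3    3
Edit distance = dp[3][4] = 3

3


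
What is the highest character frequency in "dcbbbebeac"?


Input: dcbbbebeac
Character counts:
  'a': 1
  'b': 4
  'c': 2
  'd': 1
  'e': 2
Maximum frequency: 4

4


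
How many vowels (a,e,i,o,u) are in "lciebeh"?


Input: lciebeh
Checking each character:
  'l' at position 0: consonant
  'c' at position 1: consonant
  'i' at position 2: vowel (running total: 1)
  'e' at position 3: vowel (running total: 2)
  'b' at position 4: consonant
  'e' at position 5: vowel (running total: 3)
  'h' at position 6: consonant
Total vowels: 3

3


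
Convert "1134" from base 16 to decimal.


Input: "1134" in base 16
Positional expansion:
  Digit '1' (value 1) x 16^3 = 4096
  Digit '1' (value 1) x 16^2 = 256
  Digit '3' (value 3) x 16^1 = 48
  Digit '4' (value 4) x 16^0 = 4
Sum = 4404

4404


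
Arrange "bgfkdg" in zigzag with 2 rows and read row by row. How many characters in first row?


Zigzag "bgfkdg" into 2 rows:
Placing characters:
  'b' => row 0
  'g' => row 1
  'f' => row 0
  'k' => row 1
  'd' => row 0
  'g' => row 1
Rows:
  Row 0: "bfd"
  Row 1: "gkg"
First row length: 3

3


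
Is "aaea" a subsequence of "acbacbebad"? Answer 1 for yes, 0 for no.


Check if "aaea" is a subsequence of "acbacbebad"
Greedy scan:
  Position 0 ('a'): matches sub[0] = 'a'
  Position 1 ('c'): no match needed
  Position 2 ('b'): no match needed
  Position 3 ('a'): matches sub[1] = 'a'
  Position 4 ('c'): no match needed
  Position 5 ('b'): no match needed
  Position 6 ('e'): matches sub[2] = 'e'
  Position 7 ('b'): no match needed
  Position 8 ('a'): matches sub[3] = 'a'
  Position 9 ('d'): no match needed
All 4 characters matched => is a subsequence

1


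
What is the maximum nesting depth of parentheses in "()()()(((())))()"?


Input: "()()()(((())))()"
Tracking depth:
  Position 0 '(': depth becomes 1
  Position 1 ')': depth becomes 0
  Position 2 '(': depth becomes 1
  Position 3 ')': depth becomes 0
  Position 4 '(': depth becomes 1
  Position 5 ')': depth becomes 0
  Position 6 '(': depth becomes 1
  Position 7 '(': depth becomes 2
  Position 8 '(': depth becomes 3
  Position 9 '(': depth becomes 4
  Position 10 ')': depth becomes 3
  Position 11 ')': depth becomes 2
  Position 12 ')': depth becomes 1
  Position 13 ')': depth becomes 0
  Position 14 '(': depth becomes 1
  Position 15 ')': depth becomes 0
Maximum depth reached: 4

4


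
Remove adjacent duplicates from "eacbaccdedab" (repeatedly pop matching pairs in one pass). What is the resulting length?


Input: eacbaccdedab
Stack-based adjacent duplicate removal:
  Read 'e': push. Stack: e
  Read 'a': push. Stack: ea
  Read 'c': push. Stack: eac
  Read 'b': push. Stack: eacb
  Read 'a': push. Stack: eacba
  Read 'c': push. Stack: eacbac
  Read 'c': matches stack top 'c' => pop. Stack: eacba
  Read 'd': push. Stack: eacbad
  Read 'e': push. Stack: eacbade
  Read 'd': push. Stack: eacbaded
  Read 'a': push. Stack: eacbadeda
  Read 'b': push. Stack: eacbadedab
Final stack: "eacbadedab" (length 10)

10


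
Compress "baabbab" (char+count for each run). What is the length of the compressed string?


Input: baabbab
Runs:
  'b' x 1 => "b1"
  'a' x 2 => "a2"
  'b' x 2 => "b2"
  'a' x 1 => "a1"
  'b' x 1 => "b1"
Compressed: "b1a2b2a1b1"
Compressed length: 10

10


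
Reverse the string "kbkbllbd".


Input: kbkbllbd
Reading characters right to left:
  Position 7: 'd'
  Position 6: 'b'
  Position 5: 'l'
  Position 4: 'l'
  Position 3: 'b'
  Position 2: 'k'
  Position 1: 'b'
  Position 0: 'k'
Reversed: dbllbkbk

dbllbkbk


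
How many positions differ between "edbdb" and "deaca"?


Comparing "edbdb" and "deaca" position by position:
  Position 0: 'e' vs 'd' => DIFFER
  Position 1: 'd' vs 'e' => DIFFER
  Position 2: 'b' vs 'a' => DIFFER
  Position 3: 'd' vs 'c' => DIFFER
  Position 4: 'b' vs 'a' => DIFFER
Positions that differ: 5

5


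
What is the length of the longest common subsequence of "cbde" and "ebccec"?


LCS of "cbde" and "ebccec"
DP table:
           e    b    c    c    e    c
      0    0    0    0    0    0    0
  c   0    0    0    1    1    1    1
  b   0    0    1    1    1    1    1
  d   0    0    1    1    1    1    1
  e   0    1    1    1    1    2    2
LCS length = dp[4][6] = 2

2


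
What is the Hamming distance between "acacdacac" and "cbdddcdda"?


Comparing "acacdacac" and "cbdddcdda" position by position:
  Position 0: 'a' vs 'c' => differ
  Position 1: 'c' vs 'b' => differ
  Position 2: 'a' vs 'd' => differ
  Position 3: 'c' vs 'd' => differ
  Position 4: 'd' vs 'd' => same
  Position 5: 'a' vs 'c' => differ
  Position 6: 'c' vs 'd' => differ
  Position 7: 'a' vs 'd' => differ
  Position 8: 'c' vs 'a' => differ
Total differences (Hamming distance): 8

8


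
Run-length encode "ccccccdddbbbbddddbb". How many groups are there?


Input: ccccccdddbbbbddddbb
Scanning for consecutive runs:
  Group 1: 'c' x 6 (positions 0-5)
  Group 2: 'd' x 3 (positions 6-8)
  Group 3: 'b' x 4 (positions 9-12)
  Group 4: 'd' x 4 (positions 13-16)
  Group 5: 'b' x 2 (positions 17-18)
Total groups: 5

5


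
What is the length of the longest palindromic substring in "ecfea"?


Input: "ecfea"
Checking substrings for palindromes:
  No multi-char palindromic substrings found
Longest palindromic substring: "e" with length 1

1


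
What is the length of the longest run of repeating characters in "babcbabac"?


Input: "babcbabac"
Scanning for longest run:
  Position 1 ('a'): new char, reset run to 1
  Position 2 ('b'): new char, reset run to 1
  Position 3 ('c'): new char, reset run to 1
  Position 4 ('b'): new char, reset run to 1
  Position 5 ('a'): new char, reset run to 1
  Position 6 ('b'): new char, reset run to 1
  Position 7 ('a'): new char, reset run to 1
  Position 8 ('c'): new char, reset run to 1
Longest run: 'b' with length 1

1


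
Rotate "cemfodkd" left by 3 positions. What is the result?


Input: "cemfodkd", rotate left by 3
First 3 characters: "cem"
Remaining characters: "fodkd"
Concatenate remaining + first: "fodkd" + "cem" = "fodkdcem"

fodkdcem


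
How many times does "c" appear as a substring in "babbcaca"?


Searching for "c" in "babbcaca"
Scanning each position:
  Position 0: "b" => no
  Position 1: "a" => no
  Position 2: "b" => no
  Position 3: "b" => no
  Position 4: "c" => MATCH
  Position 5: "a" => no
  Position 6: "c" => MATCH
  Position 7: "a" => no
Total occurrences: 2

2


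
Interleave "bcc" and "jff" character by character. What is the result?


Interleaving "bcc" and "jff":
  Position 0: 'b' from first, 'j' from second => "bj"
  Position 1: 'c' from first, 'f' from second => "cf"
  Position 2: 'c' from first, 'f' from second => "cf"
Result: bjcfcf

bjcfcf


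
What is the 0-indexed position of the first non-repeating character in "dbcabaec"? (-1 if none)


Input: dbcabaec
Character frequencies:
  'a': 2
  'b': 2
  'c': 2
  'd': 1
  'e': 1
Scanning left to right for freq == 1:
  Position 0 ('d'): unique! => answer = 0

0


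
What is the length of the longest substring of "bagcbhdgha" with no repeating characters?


Input: "bagcbhdgha"
Sliding window (track last position of each char):
  Position 0 ('b'): window [0,0] length 1 -- new best
  Position 1 ('a'): window [0,1] length 2 -- new best
  Position 2 ('g'): window [0,2] length 3 -- new best
  Position 3 ('c'): window [0,3] length 4 -- new best
  Position 4 ('b'): repeat (last at 0), move window start to 1
  Position 4 ('b'): window [1,4] length 4
  Position 5 ('h'): window [1,5] length 5 -- new best
  Position 6 ('d'): window [1,6] length 6 -- new best
  Position 7 ('g'): repeat (last at 2), move window start to 3
  Position 7 ('g'): window [3,7] length 5
  Position 8 ('h'): repeat (last at 5), move window start to 6
  Position 8 ('h'): window [6,8] length 3
  Position 9 ('a'): window [6,9] length 4
Longest substring with no repeats: "agcbhd" with length 6

6


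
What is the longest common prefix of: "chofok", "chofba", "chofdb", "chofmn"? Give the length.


Words: chofok, chofba, chofdb, chofmn
  Position 0: all 'c' => match
  Position 1: all 'h' => match
  Position 2: all 'o' => match
  Position 3: all 'f' => match
  Position 4: ('o', 'b', 'd', 'm') => mismatch, stop
LCP = "chof" (length 4)

4


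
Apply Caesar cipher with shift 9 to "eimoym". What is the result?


Caesar cipher: shift "eimoym" by 9
  'e' (pos 4) + 9 = pos 13 = 'n'
  'i' (pos 8) + 9 = pos 17 = 'r'
  'm' (pos 12) + 9 = pos 21 = 'v'
  'o' (pos 14) + 9 = pos 23 = 'x'
  'y' (pos 24) + 9 = pos 7 = 'h'
  'm' (pos 12) + 9 = pos 21 = 'v'
Result: nrvxhv

nrvxhv


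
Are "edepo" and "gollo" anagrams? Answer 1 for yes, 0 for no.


Strings: "edepo", "gollo"
Sorted first:  deeop
Sorted second: glloo
Differ at position 0: 'd' vs 'g' => not anagrams

0


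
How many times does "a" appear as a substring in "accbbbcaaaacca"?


Searching for "a" in "accbbbcaaaacca"
Scanning each position:
  Position 0: "a" => MATCH
  Position 1: "c" => no
  Position 2: "c" => no
  Position 3: "b" => no
  Position 4: "b" => no
  Position 5: "b" => no
  Position 6: "c" => no
  Position 7: "a" => MATCH
  Position 8: "a" => MATCH
  Position 9: "a" => MATCH
  Position 10: "a" => MATCH
  Position 11: "c" => no
  Position 12: "c" => no
  Position 13: "a" => MATCH
Total occurrences: 6

6


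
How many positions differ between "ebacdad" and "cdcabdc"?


Comparing "ebacdad" and "cdcabdc" position by position:
  Position 0: 'e' vs 'c' => DIFFER
  Position 1: 'b' vs 'd' => DIFFER
  Position 2: 'a' vs 'c' => DIFFER
  Position 3: 'c' vs 'a' => DIFFER
  Position 4: 'd' vs 'b' => DIFFER
  Position 5: 'a' vs 'd' => DIFFER
  Position 6: 'd' vs 'c' => DIFFER
Positions that differ: 7

7


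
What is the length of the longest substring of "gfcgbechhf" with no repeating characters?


Input: "gfcgbechhf"
Sliding window (track last position of each char):
  Position 0 ('g'): window [0,0] length 1 -- new best
  Position 1 ('f'): window [0,1] length 2 -- new best
  Position 2 ('c'): window [0,2] length 3 -- new best
  Position 3 ('g'): repeat (last at 0), move window start to 1
  Position 3 ('g'): window [1,3] length 3
  Position 4 ('b'): window [1,4] length 4 -- new best
  Position 5 ('e'): window [1,5] length 5 -- new best
  Position 6 ('c'): repeat (last at 2), move window start to 3
  Position 6 ('c'): window [3,6] length 4
  Position 7 ('h'): window [3,7] length 5
  Position 8 ('h'): repeat (last at 7), move window start to 8
  Position 8 ('h'): window [8,8] length 1
  Position 9 ('f'): window [8,9] length 2
Longest substring with no repeats: "fcgbe" with length 5

5


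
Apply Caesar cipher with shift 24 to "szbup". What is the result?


Caesar cipher: shift "szbup" by 24
  's' (pos 18) + 24 = pos 16 = 'q'
  'z' (pos 25) + 24 = pos 23 = 'x'
  'b' (pos 1) + 24 = pos 25 = 'z'
  'u' (pos 20) + 24 = pos 18 = 's'
  'p' (pos 15) + 24 = pos 13 = 'n'
Result: qxzsn

qxzsn


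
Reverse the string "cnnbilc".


Input: cnnbilc
Reading characters right to left:
  Position 6: 'c'
  Position 5: 'l'
  Position 4: 'i'
  Position 3: 'b'
  Position 2: 'n'
  Position 1: 'n'
  Position 0: 'c'
Reversed: clibnnc

clibnnc


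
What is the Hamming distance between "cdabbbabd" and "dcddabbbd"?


Comparing "cdabbbabd" and "dcddabbbd" position by position:
  Position 0: 'c' vs 'd' => differ
  Position 1: 'd' vs 'c' => differ
  Position 2: 'a' vs 'd' => differ
  Position 3: 'b' vs 'd' => differ
  Position 4: 'b' vs 'a' => differ
  Position 5: 'b' vs 'b' => same
  Position 6: 'a' vs 'b' => differ
  Position 7: 'b' vs 'b' => same
  Position 8: 'd' vs 'd' => same
Total differences (Hamming distance): 6

6


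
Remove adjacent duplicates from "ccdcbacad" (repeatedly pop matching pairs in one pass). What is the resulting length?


Input: ccdcbacad
Stack-based adjacent duplicate removal:
  Read 'c': push. Stack: c
  Read 'c': matches stack top 'c' => pop. Stack: (empty)
  Read 'd': push. Stack: d
  Read 'c': push. Stack: dc
  Read 'b': push. Stack: dcb
  Read 'a': push. Stack: dcba
  Read 'c': push. Stack: dcbac
  Read 'a': push. Stack: dcbaca
  Read 'd': push. Stack: dcbacad
Final stack: "dcbacad" (length 7)

7


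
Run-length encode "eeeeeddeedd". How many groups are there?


Input: eeeeeddeedd
Scanning for consecutive runs:
  Group 1: 'e' x 5 (positions 0-4)
  Group 2: 'd' x 2 (positions 5-6)
  Group 3: 'e' x 2 (positions 7-8)
  Group 4: 'd' x 2 (positions 9-10)
Total groups: 4

4


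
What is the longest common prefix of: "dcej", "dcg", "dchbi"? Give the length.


Words: dcej, dcg, dchbi
  Position 0: all 'd' => match
  Position 1: all 'c' => match
  Position 2: ('e', 'g', 'h') => mismatch, stop
LCP = "dc" (length 2)

2


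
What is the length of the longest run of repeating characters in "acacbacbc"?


Input: "acacbacbc"
Scanning for longest run:
  Position 1 ('c'): new char, reset run to 1
  Position 2 ('a'): new char, reset run to 1
  Position 3 ('c'): new char, reset run to 1
  Position 4 ('b'): new char, reset run to 1
  Position 5 ('a'): new char, reset run to 1
  Position 6 ('c'): new char, reset run to 1
  Position 7 ('b'): new char, reset run to 1
  Position 8 ('c'): new char, reset run to 1
Longest run: 'a' with length 1

1


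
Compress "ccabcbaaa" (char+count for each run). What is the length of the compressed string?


Input: ccabcbaaa
Runs:
  'c' x 2 => "c2"
  'a' x 1 => "a1"
  'b' x 1 => "b1"
  'c' x 1 => "c1"
  'b' x 1 => "b1"
  'a' x 3 => "a3"
Compressed: "c2a1b1c1b1a3"
Compressed length: 12

12


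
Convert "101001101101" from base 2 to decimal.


Input: "101001101101" in base 2
Positional expansion:
  Digit '1' (value 1) x 2^11 = 2048
  Digit '0' (value 0) x 2^10 = 0
  Digit '1' (value 1) x 2^9 = 512
  Digit '0' (value 0) x 2^8 = 0
  Digit '0' (value 0) x 2^7 = 0
  Digit '1' (value 1) x 2^6 = 64
  Digit '1' (value 1) x 2^5 = 32
  Digit '0' (value 0) x 2^4 = 0
  Digit '1' (value 1) x 2^3 = 8
  Digit '1' (value 1) x 2^2 = 4
  Digit '0' (value 0) x 2^1 = 0
  Digit '1' (value 1) x 2^0 = 1
Sum = 2669

2669


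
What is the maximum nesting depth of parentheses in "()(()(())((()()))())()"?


Input: "()(()(())((()()))())()"
Tracking depth:
  Position 0 '(': depth becomes 1
  Position 1 ')': depth becomes 0
  Position 2 '(': depth becomes 1
  Position 3 '(': depth becomes 2
  Position 4 ')': depth becomes 1
  Position 5 '(': depth becomes 2
  Position 6 '(': depth becomes 3
  Position 7 ')': depth becomes 2
  Position 8 ')': depth becomes 1
  Position 9 '(': depth becomes 2
  Position 10 '(': depth becomes 3
  Position 11 '(': depth becomes 4
  Position 12 ')': depth becomes 3
  Position 13 '(': depth becomes 4
  Position 14 ')': depth becomes 3
  Position 15 ')': depth becomes 2
  Position 16 ')': depth becomes 1
  Position 17 '(': depth becomes 2
  Position 18 ')': depth becomes 1
  Position 19 ')': depth becomes 0
  Position 20 '(': depth becomes 1
  Position 21 ')': depth becomes 0
Maximum depth reached: 4

4


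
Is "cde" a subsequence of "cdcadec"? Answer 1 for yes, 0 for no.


Check if "cde" is a subsequence of "cdcadec"
Greedy scan:
  Position 0 ('c'): matches sub[0] = 'c'
  Position 1 ('d'): matches sub[1] = 'd'
  Position 2 ('c'): no match needed
  Position 3 ('a'): no match needed
  Position 4 ('d'): no match needed
  Position 5 ('e'): matches sub[2] = 'e'
  Position 6 ('c'): no match needed
All 3 characters matched => is a subsequence

1


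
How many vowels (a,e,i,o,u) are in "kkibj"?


Input: kkibj
Checking each character:
  'k' at position 0: consonant
  'k' at position 1: consonant
  'i' at position 2: vowel (running total: 1)
  'b' at position 3: consonant
  'j' at position 4: consonant
Total vowels: 1

1


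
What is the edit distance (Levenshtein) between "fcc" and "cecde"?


Computing edit distance: "fcc" -> "cecde"
DP table:
           c    e    c    d    e
      0    1    2    3    4    5
  f   1    1    2    3    4    5
  c   2    1    2    2    3    4
  c   3    2    2    2    3    4
Edit distance = dp[3][5] = 4

4


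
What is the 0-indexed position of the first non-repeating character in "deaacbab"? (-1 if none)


Input: deaacbab
Character frequencies:
  'a': 3
  'b': 2
  'c': 1
  'd': 1
  'e': 1
Scanning left to right for freq == 1:
  Position 0 ('d'): unique! => answer = 0

0


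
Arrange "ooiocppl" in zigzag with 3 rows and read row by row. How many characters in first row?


Zigzag "ooiocppl" into 3 rows:
Placing characters:
  'o' => row 0
  'o' => row 1
  'i' => row 2
  'o' => row 1
  'c' => row 0
  'p' => row 1
  'p' => row 2
  'l' => row 1
Rows:
  Row 0: "oc"
  Row 1: "oopl"
  Row 2: "ip"
First row length: 2

2


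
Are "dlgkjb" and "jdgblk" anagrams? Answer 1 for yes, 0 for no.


Strings: "dlgkjb", "jdgblk"
Sorted first:  bdgjkl
Sorted second: bdgjkl
Sorted forms match => anagrams

1


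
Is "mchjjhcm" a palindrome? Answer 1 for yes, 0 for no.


Input: mchjjhcm
Reversed: mchjjhcm
  Compare pos 0 ('m') with pos 7 ('m'): match
  Compare pos 1 ('c') with pos 6 ('c'): match
  Compare pos 2 ('h') with pos 5 ('h'): match
  Compare pos 3 ('j') with pos 4 ('j'): match
Result: palindrome

1


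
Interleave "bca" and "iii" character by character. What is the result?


Interleaving "bca" and "iii":
  Position 0: 'b' from first, 'i' from second => "bi"
  Position 1: 'c' from first, 'i' from second => "ci"
  Position 2: 'a' from first, 'i' from second => "ai"
Result: biciai

biciai


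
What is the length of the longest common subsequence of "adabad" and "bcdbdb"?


LCS of "adabad" and "bcdbdb"
DP table:
           b    c    d    b    d    b
      0    0    0    0    0    0    0
  a   0    0    0    0    0    0    0
  d   0    0    0    1    1    1    1
  a   0    0    0    1    1    1    1
  b   0    1    1    1    2    2    2
  a   0    1    1    1    2    2    2
  d   0    1    1    2    2    3    3
LCS length = dp[6][6] = 3

3


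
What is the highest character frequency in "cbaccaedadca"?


Input: cbaccaedadca
Character counts:
  'a': 4
  'b': 1
  'c': 4
  'd': 2
  'e': 1
Maximum frequency: 4

4


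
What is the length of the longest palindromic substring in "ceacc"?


Input: "ceacc"
Checking substrings for palindromes:
  [3:5] "cc" (len 2) => palindrome
Longest palindromic substring: "cc" with length 2

2


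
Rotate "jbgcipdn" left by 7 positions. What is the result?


Input: "jbgcipdn", rotate left by 7
First 7 characters: "jbgcipd"
Remaining characters: "n"
Concatenate remaining + first: "n" + "jbgcipd" = "njbgcipd"

njbgcipd


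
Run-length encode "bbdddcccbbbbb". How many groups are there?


Input: bbdddcccbbbbb
Scanning for consecutive runs:
  Group 1: 'b' x 2 (positions 0-1)
  Group 2: 'd' x 3 (positions 2-4)
  Group 3: 'c' x 3 (positions 5-7)
  Group 4: 'b' x 5 (positions 8-12)
Total groups: 4

4


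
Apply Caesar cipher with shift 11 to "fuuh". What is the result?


Caesar cipher: shift "fuuh" by 11
  'f' (pos 5) + 11 = pos 16 = 'q'
  'u' (pos 20) + 11 = pos 5 = 'f'
  'u' (pos 20) + 11 = pos 5 = 'f'
  'h' (pos 7) + 11 = pos 18 = 's'
Result: qffs

qffs


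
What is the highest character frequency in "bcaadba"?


Input: bcaadba
Character counts:
  'a': 3
  'b': 2
  'c': 1
  'd': 1
Maximum frequency: 3

3


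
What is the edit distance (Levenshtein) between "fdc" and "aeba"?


Computing edit distance: "fdc" -> "aeba"
DP table:
           a    e    b    a
      0    1    2    3    4
  f   1    1    2    3    4
  d   2    2    2    3    4
  c   3    3    3    3    4
Edit distance = dp[3][4] = 4

4


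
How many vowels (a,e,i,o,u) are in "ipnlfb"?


Input: ipnlfb
Checking each character:
  'i' at position 0: vowel (running total: 1)
  'p' at position 1: consonant
  'n' at position 2: consonant
  'l' at position 3: consonant
  'f' at position 4: consonant
  'b' at position 5: consonant
Total vowels: 1

1


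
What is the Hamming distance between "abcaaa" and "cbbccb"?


Comparing "abcaaa" and "cbbccb" position by position:
  Position 0: 'a' vs 'c' => differ
  Position 1: 'b' vs 'b' => same
  Position 2: 'c' vs 'b' => differ
  Position 3: 'a' vs 'c' => differ
  Position 4: 'a' vs 'c' => differ
  Position 5: 'a' vs 'b' => differ
Total differences (Hamming distance): 5

5


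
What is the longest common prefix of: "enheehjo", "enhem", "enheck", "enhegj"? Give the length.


Words: enheehjo, enhem, enheck, enhegj
  Position 0: all 'e' => match
  Position 1: all 'n' => match
  Position 2: all 'h' => match
  Position 3: all 'e' => match
  Position 4: ('e', 'm', 'c', 'g') => mismatch, stop
LCP = "enhe" (length 4)

4


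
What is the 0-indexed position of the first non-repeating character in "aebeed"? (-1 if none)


Input: aebeed
Character frequencies:
  'a': 1
  'b': 1
  'd': 1
  'e': 3
Scanning left to right for freq == 1:
  Position 0 ('a'): unique! => answer = 0

0


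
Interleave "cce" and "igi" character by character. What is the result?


Interleaving "cce" and "igi":
  Position 0: 'c' from first, 'i' from second => "ci"
  Position 1: 'c' from first, 'g' from second => "cg"
  Position 2: 'e' from first, 'i' from second => "ei"
Result: cicgei

cicgei


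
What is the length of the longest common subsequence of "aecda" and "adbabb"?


LCS of "aecda" and "adbabb"
DP table:
           a    d    b    a    b    b
      0    0    0    0    0    0    0
  a   0    1    1    1    1    1    1
  e   0    1    1    1    1    1    1
  c   0    1    1    1    1    1    1
  d   0    1    2    2    2    2    2
  a   0    1    2    2    3    3    3
LCS length = dp[5][6] = 3

3


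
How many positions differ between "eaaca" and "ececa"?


Comparing "eaaca" and "ececa" position by position:
  Position 0: 'e' vs 'e' => same
  Position 1: 'a' vs 'c' => DIFFER
  Position 2: 'a' vs 'e' => DIFFER
  Position 3: 'c' vs 'c' => same
  Position 4: 'a' vs 'a' => same
Positions that differ: 2

2


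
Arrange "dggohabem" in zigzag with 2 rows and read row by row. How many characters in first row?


Zigzag "dggohabem" into 2 rows:
Placing characters:
  'd' => row 0
  'g' => row 1
  'g' => row 0
  'o' => row 1
  'h' => row 0
  'a' => row 1
  'b' => row 0
  'e' => row 1
  'm' => row 0
Rows:
  Row 0: "dghbm"
  Row 1: "goae"
First row length: 5

5


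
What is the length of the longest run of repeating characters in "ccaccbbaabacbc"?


Input: "ccaccbbaabacbc"
Scanning for longest run:
  Position 1 ('c'): continues run of 'c', length=2
  Position 2 ('a'): new char, reset run to 1
  Position 3 ('c'): new char, reset run to 1
  Position 4 ('c'): continues run of 'c', length=2
  Position 5 ('b'): new char, reset run to 1
  Position 6 ('b'): continues run of 'b', length=2
  Position 7 ('a'): new char, reset run to 1
  Position 8 ('a'): continues run of 'a', length=2
  Position 9 ('b'): new char, reset run to 1
  Position 10 ('a'): new char, reset run to 1
  Position 11 ('c'): new char, reset run to 1
  Position 12 ('b'): new char, reset run to 1
  Position 13 ('c'): new char, reset run to 1
Longest run: 'c' with length 2

2


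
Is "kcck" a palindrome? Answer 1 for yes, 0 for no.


Input: kcck
Reversed: kcck
  Compare pos 0 ('k') with pos 3 ('k'): match
  Compare pos 1 ('c') with pos 2 ('c'): match
Result: palindrome

1


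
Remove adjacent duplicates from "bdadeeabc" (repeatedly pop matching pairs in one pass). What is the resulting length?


Input: bdadeeabc
Stack-based adjacent duplicate removal:
  Read 'b': push. Stack: b
  Read 'd': push. Stack: bd
  Read 'a': push. Stack: bda
  Read 'd': push. Stack: bdad
  Read 'e': push. Stack: bdade
  Read 'e': matches stack top 'e' => pop. Stack: bdad
  Read 'a': push. Stack: bdada
  Read 'b': push. Stack: bdadab
  Read 'c': push. Stack: bdadabc
Final stack: "bdadabc" (length 7)

7


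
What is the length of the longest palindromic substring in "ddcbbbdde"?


Input: "ddcbbbdde"
Checking substrings for palindromes:
  [3:6] "bbb" (len 3) => palindrome
  [0:2] "dd" (len 2) => palindrome
  [3:5] "bb" (len 2) => palindrome
  [4:6] "bb" (len 2) => palindrome
  [6:8] "dd" (len 2) => palindrome
Longest palindromic substring: "bbb" with length 3

3


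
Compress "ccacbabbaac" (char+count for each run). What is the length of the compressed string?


Input: ccacbabbaac
Runs:
  'c' x 2 => "c2"
  'a' x 1 => "a1"
  'c' x 1 => "c1"
  'b' x 1 => "b1"
  'a' x 1 => "a1"
  'b' x 2 => "b2"
  'a' x 2 => "a2"
  'c' x 1 => "c1"
Compressed: "c2a1c1b1a1b2a2c1"
Compressed length: 16

16


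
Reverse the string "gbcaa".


Input: gbcaa
Reading characters right to left:
  Position 4: 'a'
  Position 3: 'a'
  Position 2: 'c'
  Position 1: 'b'
  Position 0: 'g'
Reversed: aacbg

aacbg


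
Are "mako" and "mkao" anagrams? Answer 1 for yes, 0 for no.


Strings: "mako", "mkao"
Sorted first:  akmo
Sorted second: akmo
Sorted forms match => anagrams

1


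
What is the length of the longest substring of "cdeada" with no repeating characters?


Input: "cdeada"
Sliding window (track last position of each char):
  Position 0 ('c'): window [0,0] length 1 -- new best
  Position 1 ('d'): window [0,1] length 2 -- new best
  Position 2 ('e'): window [0,2] length 3 -- new best
  Position 3 ('a'): window [0,3] length 4 -- new best
  Position 4 ('d'): repeat (last at 1), move window start to 2
  Position 4 ('d'): window [2,4] length 3
  Position 5 ('a'): repeat (last at 3), move window start to 4
  Position 5 ('a'): window [4,5] length 2
Longest substring with no repeats: "cdea" with length 4

4


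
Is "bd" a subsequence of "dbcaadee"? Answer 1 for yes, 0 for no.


Check if "bd" is a subsequence of "dbcaadee"
Greedy scan:
  Position 0 ('d'): no match needed
  Position 1 ('b'): matches sub[0] = 'b'
  Position 2 ('c'): no match needed
  Position 3 ('a'): no match needed
  Position 4 ('a'): no match needed
  Position 5 ('d'): matches sub[1] = 'd'
  Position 6 ('e'): no match needed
  Position 7 ('e'): no match needed
All 2 characters matched => is a subsequence

1


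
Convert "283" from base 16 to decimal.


Input: "283" in base 16
Positional expansion:
  Digit '2' (value 2) x 16^2 = 512
  Digit '8' (value 8) x 16^1 = 128
  Digit '3' (value 3) x 16^0 = 3
Sum = 643

643


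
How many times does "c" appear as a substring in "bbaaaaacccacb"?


Searching for "c" in "bbaaaaacccacb"
Scanning each position:
  Position 0: "b" => no
  Position 1: "b" => no
  Position 2: "a" => no
  Position 3: "a" => no
  Position 4: "a" => no
  Position 5: "a" => no
  Position 6: "a" => no
  Position 7: "c" => MATCH
  Position 8: "c" => MATCH
  Position 9: "c" => MATCH
  Position 10: "a" => no
  Position 11: "c" => MATCH
  Position 12: "b" => no
Total occurrences: 4

4


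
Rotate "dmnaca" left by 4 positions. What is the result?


Input: "dmnaca", rotate left by 4
First 4 characters: "dmna"
Remaining characters: "ca"
Concatenate remaining + first: "ca" + "dmna" = "cadmna"

cadmna


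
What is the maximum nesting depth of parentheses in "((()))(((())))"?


Input: "((()))(((())))"
Tracking depth:
  Position 0 '(': depth becomes 1
  Position 1 '(': depth becomes 2
  Position 2 '(': depth becomes 3
  Position 3 ')': depth becomes 2
  Position 4 ')': depth becomes 1
  Position 5 ')': depth becomes 0
  Position 6 '(': depth becomes 1
  Position 7 '(': depth becomes 2
  Position 8 '(': depth becomes 3
  Position 9 '(': depth becomes 4
  Position 10 ')': depth becomes 3
  Position 11 ')': depth becomes 2
  Position 12 ')': depth becomes 1
  Position 13 ')': depth becomes 0
Maximum depth reached: 4

4


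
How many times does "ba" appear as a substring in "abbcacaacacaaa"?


Searching for "ba" in "abbcacaacacaaa"
Scanning each position:
  Position 0: "ab" => no
  Position 1: "bb" => no
  Position 2: "bc" => no
  Position 3: "ca" => no
  Position 4: "ac" => no
  Position 5: "ca" => no
  Position 6: "aa" => no
  Position 7: "ac" => no
  Position 8: "ca" => no
  Position 9: "ac" => no
  Position 10: "ca" => no
  Position 11: "aa" => no
  Position 12: "aa" => no
Total occurrences: 0

0


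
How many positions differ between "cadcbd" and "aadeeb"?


Comparing "cadcbd" and "aadeeb" position by position:
  Position 0: 'c' vs 'a' => DIFFER
  Position 1: 'a' vs 'a' => same
  Position 2: 'd' vs 'd' => same
  Position 3: 'c' vs 'e' => DIFFER
  Position 4: 'b' vs 'e' => DIFFER
  Position 5: 'd' vs 'b' => DIFFER
Positions that differ: 4

4


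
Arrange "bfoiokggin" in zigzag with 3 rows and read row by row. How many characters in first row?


Zigzag "bfoiokggin" into 3 rows:
Placing characters:
  'b' => row 0
  'f' => row 1
  'o' => row 2
  'i' => row 1
  'o' => row 0
  'k' => row 1
  'g' => row 2
  'g' => row 1
  'i' => row 0
  'n' => row 1
Rows:
  Row 0: "boi"
  Row 1: "fikgn"
  Row 2: "og"
First row length: 3

3


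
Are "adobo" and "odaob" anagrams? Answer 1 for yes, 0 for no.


Strings: "adobo", "odaob"
Sorted first:  abdoo
Sorted second: abdoo
Sorted forms match => anagrams

1


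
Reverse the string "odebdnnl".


Input: odebdnnl
Reading characters right to left:
  Position 7: 'l'
  Position 6: 'n'
  Position 5: 'n'
  Position 4: 'd'
  Position 3: 'b'
  Position 2: 'e'
  Position 1: 'd'
  Position 0: 'o'
Reversed: lnndbedo

lnndbedo


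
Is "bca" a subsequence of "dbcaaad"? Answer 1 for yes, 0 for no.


Check if "bca" is a subsequence of "dbcaaad"
Greedy scan:
  Position 0 ('d'): no match needed
  Position 1 ('b'): matches sub[0] = 'b'
  Position 2 ('c'): matches sub[1] = 'c'
  Position 3 ('a'): matches sub[2] = 'a'
  Position 4 ('a'): no match needed
  Position 5 ('a'): no match needed
  Position 6 ('d'): no match needed
All 3 characters matched => is a subsequence

1


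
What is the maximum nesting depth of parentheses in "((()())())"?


Input: "((()())())"
Tracking depth:
  Position 0 '(': depth becomes 1
  Position 1 '(': depth becomes 2
  Position 2 '(': depth becomes 3
  Position 3 ')': depth becomes 2
  Position 4 '(': depth becomes 3
  Position 5 ')': depth becomes 2
  Position 6 ')': depth becomes 1
  Position 7 '(': depth becomes 2
  Position 8 ')': depth becomes 1
  Position 9 ')': depth becomes 0
Maximum depth reached: 3

3


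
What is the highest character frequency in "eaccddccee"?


Input: eaccddccee
Character counts:
  'a': 1
  'c': 4
  'd': 2
  'e': 3
Maximum frequency: 4

4


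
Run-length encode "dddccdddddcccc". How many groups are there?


Input: dddccdddddcccc
Scanning for consecutive runs:
  Group 1: 'd' x 3 (positions 0-2)
  Group 2: 'c' x 2 (positions 3-4)
  Group 3: 'd' x 5 (positions 5-9)
  Group 4: 'c' x 4 (positions 10-13)
Total groups: 4

4


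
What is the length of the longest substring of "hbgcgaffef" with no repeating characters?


Input: "hbgcgaffef"
Sliding window (track last position of each char):
  Position 0 ('h'): window [0,0] length 1 -- new best
  Position 1 ('b'): window [0,1] length 2 -- new best
  Position 2 ('g'): window [0,2] length 3 -- new best
  Position 3 ('c'): window [0,3] length 4 -- new best
  Position 4 ('g'): repeat (last at 2), move window start to 3
  Position 4 ('g'): window [3,4] length 2
  Position 5 ('a'): window [3,5] length 3
  Position 6 ('f'): window [3,6] length 4
  Position 7 ('f'): repeat (last at 6), move window start to 7
  Position 7 ('f'): window [7,7] length 1
  Position 8 ('e'): window [7,8] length 2
  Position 9 ('f'): repeat (last at 7), move window start to 8
  Position 9 ('f'): window [8,9] length 2
Longest substring with no repeats: "hbgc" with length 4

4


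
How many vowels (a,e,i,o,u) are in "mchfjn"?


Input: mchfjn
Checking each character:
  'm' at position 0: consonant
  'c' at position 1: consonant
  'h' at position 2: consonant
  'f' at position 3: consonant
  'j' at position 4: consonant
  'n' at position 5: consonant
Total vowels: 0

0


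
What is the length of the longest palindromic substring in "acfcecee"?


Input: "acfcecee"
Checking substrings for palindromes:
  [1:4] "cfc" (len 3) => palindrome
  [3:6] "cec" (len 3) => palindrome
  [4:7] "ece" (len 3) => palindrome
  [6:8] "ee" (len 2) => palindrome
Longest palindromic substring: "cfc" with length 3

3


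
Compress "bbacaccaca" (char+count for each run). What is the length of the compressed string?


Input: bbacaccaca
Runs:
  'b' x 2 => "b2"
  'a' x 1 => "a1"
  'c' x 1 => "c1"
  'a' x 1 => "a1"
  'c' x 2 => "c2"
  'a' x 1 => "a1"
  'c' x 1 => "c1"
  'a' x 1 => "a1"
Compressed: "b2a1c1a1c2a1c1a1"
Compressed length: 16

16


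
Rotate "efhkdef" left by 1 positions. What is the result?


Input: "efhkdef", rotate left by 1
First 1 characters: "e"
Remaining characters: "fhkdef"
Concatenate remaining + first: "fhkdef" + "e" = "fhkdefe"

fhkdefe


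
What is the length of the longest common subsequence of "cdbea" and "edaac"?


LCS of "cdbea" and "edaac"
DP table:
           e    d    a    a    c
      0    0    0    0    0    0
  c   0    0    0    0    0    1
  d   0    0    1    1    1    1
  b   0    0    1    1    1    1
  e   0    1    1    1    1    1
  a   0    1    1    2    2    2
LCS length = dp[5][5] = 2

2


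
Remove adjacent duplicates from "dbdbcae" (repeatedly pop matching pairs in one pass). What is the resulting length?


Input: dbdbcae
Stack-based adjacent duplicate removal:
  Read 'd': push. Stack: d
  Read 'b': push. Stack: db
  Read 'd': push. Stack: dbd
  Read 'b': push. Stack: dbdb
  Read 'c': push. Stack: dbdbc
  Read 'a': push. Stack: dbdbca
  Read 'e': push. Stack: dbdbcae
Final stack: "dbdbcae" (length 7)

7


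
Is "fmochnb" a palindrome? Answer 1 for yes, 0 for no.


Input: fmochnb
Reversed: bnhcomf
  Compare pos 0 ('f') with pos 6 ('b'): MISMATCH
  Compare pos 1 ('m') with pos 5 ('n'): MISMATCH
  Compare pos 2 ('o') with pos 4 ('h'): MISMATCH
Result: not a palindrome

0


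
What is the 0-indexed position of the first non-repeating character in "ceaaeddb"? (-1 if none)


Input: ceaaeddb
Character frequencies:
  'a': 2
  'b': 1
  'c': 1
  'd': 2
  'e': 2
Scanning left to right for freq == 1:
  Position 0 ('c'): unique! => answer = 0

0


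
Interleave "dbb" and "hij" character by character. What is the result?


Interleaving "dbb" and "hij":
  Position 0: 'd' from first, 'h' from second => "dh"
  Position 1: 'b' from first, 'i' from second => "bi"
  Position 2: 'b' from first, 'j' from second => "bj"
Result: dhbibj

dhbibj


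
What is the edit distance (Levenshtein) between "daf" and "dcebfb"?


Computing edit distance: "daf" -> "dcebfb"
DP table:
           d    c    e    b    f    b
      0    1    2    3    4    5    6
  d   1    0    1    2    3    4    5
  a   2    1    1    2    3    4    5
  f   3    2    2    2    3    3    4
Edit distance = dp[3][6] = 4

4


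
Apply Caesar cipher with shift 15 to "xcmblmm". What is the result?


Caesar cipher: shift "xcmblmm" by 15
  'x' (pos 23) + 15 = pos 12 = 'm'
  'c' (pos 2) + 15 = pos 17 = 'r'
  'm' (pos 12) + 15 = pos 1 = 'b'
  'b' (pos 1) + 15 = pos 16 = 'q'
  'l' (pos 11) + 15 = pos 0 = 'a'
  'm' (pos 12) + 15 = pos 1 = 'b'
  'm' (pos 12) + 15 = pos 1 = 'b'
Result: mrbqabb

mrbqabb


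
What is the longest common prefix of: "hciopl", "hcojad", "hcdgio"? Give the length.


Words: hciopl, hcojad, hcdgio
  Position 0: all 'h' => match
  Position 1: all 'c' => match
  Position 2: ('i', 'o', 'd') => mismatch, stop
LCP = "hc" (length 2)

2


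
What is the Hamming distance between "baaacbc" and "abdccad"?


Comparing "baaacbc" and "abdccad" position by position:
  Position 0: 'b' vs 'a' => differ
  Position 1: 'a' vs 'b' => differ
  Position 2: 'a' vs 'd' => differ
  Position 3: 'a' vs 'c' => differ
  Position 4: 'c' vs 'c' => same
  Position 5: 'b' vs 'a' => differ
  Position 6: 'c' vs 'd' => differ
Total differences (Hamming distance): 6

6


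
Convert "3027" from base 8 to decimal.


Input: "3027" in base 8
Positional expansion:
  Digit '3' (value 3) x 8^3 = 1536
  Digit '0' (value 0) x 8^2 = 0
  Digit '2' (value 2) x 8^1 = 16
  Digit '7' (value 7) x 8^0 = 7
Sum = 1559

1559


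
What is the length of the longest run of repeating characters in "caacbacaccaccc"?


Input: "caacbacaccaccc"
Scanning for longest run:
  Position 1 ('a'): new char, reset run to 1
  Position 2 ('a'): continues run of 'a', length=2
  Position 3 ('c'): new char, reset run to 1
  Position 4 ('b'): new char, reset run to 1
  Position 5 ('a'): new char, reset run to 1
  Position 6 ('c'): new char, reset run to 1
  Position 7 ('a'): new char, reset run to 1
  Position 8 ('c'): new char, reset run to 1
  Position 9 ('c'): continues run of 'c', length=2
  Position 10 ('a'): new char, reset run to 1
  Position 11 ('c'): new char, reset run to 1
  Position 12 ('c'): continues run of 'c', length=2
  Position 13 ('c'): continues run of 'c', length=3
Longest run: 'c' with length 3

3


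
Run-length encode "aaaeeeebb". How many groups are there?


Input: aaaeeeebb
Scanning for consecutive runs:
  Group 1: 'a' x 3 (positions 0-2)
  Group 2: 'e' x 4 (positions 3-6)
  Group 3: 'b' x 2 (positions 7-8)
Total groups: 3

3
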